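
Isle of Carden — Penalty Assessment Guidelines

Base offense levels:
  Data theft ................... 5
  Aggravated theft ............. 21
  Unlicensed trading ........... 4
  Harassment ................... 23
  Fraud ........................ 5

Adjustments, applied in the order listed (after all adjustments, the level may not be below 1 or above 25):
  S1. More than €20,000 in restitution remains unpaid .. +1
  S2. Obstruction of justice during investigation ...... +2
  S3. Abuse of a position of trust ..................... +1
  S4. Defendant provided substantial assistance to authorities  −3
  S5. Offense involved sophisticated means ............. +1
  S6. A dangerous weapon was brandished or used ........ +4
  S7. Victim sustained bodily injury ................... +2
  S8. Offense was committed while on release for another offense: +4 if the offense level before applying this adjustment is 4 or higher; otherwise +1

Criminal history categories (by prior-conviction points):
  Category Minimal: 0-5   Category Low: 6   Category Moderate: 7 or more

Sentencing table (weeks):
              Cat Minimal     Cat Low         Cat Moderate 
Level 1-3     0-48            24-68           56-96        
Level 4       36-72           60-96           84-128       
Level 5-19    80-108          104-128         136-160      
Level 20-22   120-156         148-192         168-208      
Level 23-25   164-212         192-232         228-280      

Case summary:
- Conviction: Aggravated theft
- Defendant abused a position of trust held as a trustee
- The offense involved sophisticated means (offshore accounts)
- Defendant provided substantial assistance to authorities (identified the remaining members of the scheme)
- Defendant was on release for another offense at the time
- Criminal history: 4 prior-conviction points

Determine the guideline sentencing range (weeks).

Base offense level for aggravated theft: 21.
S1 does not apply.
S2 does not apply.
S3 applies: 21 + 1 = 22.
S4 applies: 22 − 3 = 19.
S5 applies: 19 + 1 = 20.
S6 does not apply.
S8 applies (level before this adjustment is 20 ≥ 4, so +4): 20 + 4 = 24.
Final offense level: 24.
Criminal history: 4 prior points → Category Minimal (0-5).
Level 24 falls in the 23-25 band.
Grid: Level 23-25 × Category Minimal = 164-212 weeks.

164-212 weeks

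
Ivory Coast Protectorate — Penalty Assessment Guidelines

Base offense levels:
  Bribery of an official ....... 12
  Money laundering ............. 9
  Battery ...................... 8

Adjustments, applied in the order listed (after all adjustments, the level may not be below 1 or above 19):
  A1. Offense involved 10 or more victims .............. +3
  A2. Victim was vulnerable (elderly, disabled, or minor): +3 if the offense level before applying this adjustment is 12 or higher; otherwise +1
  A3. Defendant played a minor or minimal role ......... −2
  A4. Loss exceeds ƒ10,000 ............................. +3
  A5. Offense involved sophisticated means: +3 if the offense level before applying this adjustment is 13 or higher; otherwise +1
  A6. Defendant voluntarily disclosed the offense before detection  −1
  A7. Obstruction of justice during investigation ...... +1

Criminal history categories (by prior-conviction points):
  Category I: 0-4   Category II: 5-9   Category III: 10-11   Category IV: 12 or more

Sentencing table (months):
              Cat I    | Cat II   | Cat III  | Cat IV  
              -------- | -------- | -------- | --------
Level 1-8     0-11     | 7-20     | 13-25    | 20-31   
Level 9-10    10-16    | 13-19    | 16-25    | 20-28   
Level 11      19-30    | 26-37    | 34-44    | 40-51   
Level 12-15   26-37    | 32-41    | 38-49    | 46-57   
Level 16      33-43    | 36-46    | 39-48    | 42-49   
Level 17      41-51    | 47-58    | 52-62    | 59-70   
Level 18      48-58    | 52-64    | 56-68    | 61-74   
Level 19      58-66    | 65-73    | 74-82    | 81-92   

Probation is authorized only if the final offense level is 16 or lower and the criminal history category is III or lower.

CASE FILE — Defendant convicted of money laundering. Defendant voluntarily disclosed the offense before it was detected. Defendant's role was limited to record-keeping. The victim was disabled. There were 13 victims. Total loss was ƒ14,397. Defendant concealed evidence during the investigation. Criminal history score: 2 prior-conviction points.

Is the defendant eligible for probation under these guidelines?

Base offense level for money laundering: 9.
A1 applies: 9 + 3 = 12.
A2 applies (level before this adjustment is 12 ≥ 12, so +3): 12 + 3 = 15.
A3 applies: 15 − 2 = 13.
A4 applies: 13 + 3 = 16.
A6 applies: 16 − 1 = 15.
A7 applies: 15 + 1 = 16.
Final offense level: 16.
Criminal history: 2 prior points → Category I (0-4).
Level 16 falls in the 16 band.
Grid: Level 16 × Category I = 33-43 months.
Probation check: level 16 ≤ 16 and category I ≤ III → eligible.

Yes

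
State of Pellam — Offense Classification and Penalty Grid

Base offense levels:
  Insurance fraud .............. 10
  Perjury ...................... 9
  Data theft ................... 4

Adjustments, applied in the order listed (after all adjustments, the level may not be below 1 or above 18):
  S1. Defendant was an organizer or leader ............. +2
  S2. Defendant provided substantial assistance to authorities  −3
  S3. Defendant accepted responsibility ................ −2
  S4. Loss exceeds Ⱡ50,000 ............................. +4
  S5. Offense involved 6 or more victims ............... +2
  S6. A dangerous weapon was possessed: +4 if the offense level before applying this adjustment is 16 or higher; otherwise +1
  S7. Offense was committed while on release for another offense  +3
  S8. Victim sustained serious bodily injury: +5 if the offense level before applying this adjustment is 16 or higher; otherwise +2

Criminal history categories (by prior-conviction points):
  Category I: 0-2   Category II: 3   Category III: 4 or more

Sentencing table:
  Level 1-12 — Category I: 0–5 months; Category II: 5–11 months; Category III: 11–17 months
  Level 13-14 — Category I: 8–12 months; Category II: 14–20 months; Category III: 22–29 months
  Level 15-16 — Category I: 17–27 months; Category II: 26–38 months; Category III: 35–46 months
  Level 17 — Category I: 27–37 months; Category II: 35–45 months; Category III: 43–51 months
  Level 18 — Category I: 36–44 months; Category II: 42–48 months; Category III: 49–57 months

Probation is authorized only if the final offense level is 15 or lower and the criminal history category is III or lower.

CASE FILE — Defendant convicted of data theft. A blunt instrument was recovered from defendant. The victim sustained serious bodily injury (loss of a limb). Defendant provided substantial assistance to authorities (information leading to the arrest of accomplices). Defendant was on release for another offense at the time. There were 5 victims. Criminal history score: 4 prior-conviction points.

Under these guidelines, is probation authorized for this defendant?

Yes

Base offense level for data theft: 4.
S2 applies: 4 − 3 = 1.
S4 does not apply.
S5 does not apply.
S6 applies (level before this adjustment is 1 < 16, so +1): 1 + 1 = 2.
S7 applies: 2 + 3 = 5.
S8 applies (level before this adjustment is 5 < 16, so +2): 5 + 2 = 7.
Final offense level: 7.
Criminal history: 4 prior points → Category III (4+).
Level 7 falls in the 1-12 band.
Grid: Level 1-12 × Category III = 11-17 months.
Probation check: level 7 ≤ 15 and category III ≤ III → eligible.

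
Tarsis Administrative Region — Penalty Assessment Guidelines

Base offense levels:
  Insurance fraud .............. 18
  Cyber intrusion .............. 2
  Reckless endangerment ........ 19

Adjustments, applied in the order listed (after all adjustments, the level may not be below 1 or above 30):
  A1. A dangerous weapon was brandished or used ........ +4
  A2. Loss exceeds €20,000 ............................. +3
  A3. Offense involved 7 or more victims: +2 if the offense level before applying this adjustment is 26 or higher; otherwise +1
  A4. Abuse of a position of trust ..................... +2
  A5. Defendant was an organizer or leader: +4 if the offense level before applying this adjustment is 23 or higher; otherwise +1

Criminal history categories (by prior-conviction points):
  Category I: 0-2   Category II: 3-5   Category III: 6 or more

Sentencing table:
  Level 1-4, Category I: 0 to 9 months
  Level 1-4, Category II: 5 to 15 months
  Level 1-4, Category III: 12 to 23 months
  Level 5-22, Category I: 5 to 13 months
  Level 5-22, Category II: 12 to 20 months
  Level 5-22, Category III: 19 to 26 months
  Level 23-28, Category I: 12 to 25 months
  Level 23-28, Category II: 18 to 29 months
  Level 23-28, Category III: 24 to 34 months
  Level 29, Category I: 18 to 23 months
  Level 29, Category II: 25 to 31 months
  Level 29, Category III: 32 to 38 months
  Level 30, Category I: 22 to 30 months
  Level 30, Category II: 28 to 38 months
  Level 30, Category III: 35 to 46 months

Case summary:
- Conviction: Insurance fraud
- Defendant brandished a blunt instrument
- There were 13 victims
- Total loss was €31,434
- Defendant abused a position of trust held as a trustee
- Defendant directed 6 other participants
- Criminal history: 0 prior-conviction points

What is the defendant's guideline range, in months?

22-30 months

Base offense level for insurance fraud: 18.
A1 applies: 18 + 4 = 22.
A2 applies: 22 + 3 = 25.
A3 applies (level before this adjustment is 25 < 26, so +1): 25 + 1 = 26.
A4 applies: 26 + 2 = 28.
A5 applies (level before this adjustment is 28 ≥ 23, so +4): 28 + 4 = 32.
Level 32 exceeds the maximum of 30; capped at 30.
Final offense level: 30.
Criminal history: 0 prior points → Category I (0-2).
Level 30 falls in the 30 band.
Grid: Level 30 × Category I = 22-30 months.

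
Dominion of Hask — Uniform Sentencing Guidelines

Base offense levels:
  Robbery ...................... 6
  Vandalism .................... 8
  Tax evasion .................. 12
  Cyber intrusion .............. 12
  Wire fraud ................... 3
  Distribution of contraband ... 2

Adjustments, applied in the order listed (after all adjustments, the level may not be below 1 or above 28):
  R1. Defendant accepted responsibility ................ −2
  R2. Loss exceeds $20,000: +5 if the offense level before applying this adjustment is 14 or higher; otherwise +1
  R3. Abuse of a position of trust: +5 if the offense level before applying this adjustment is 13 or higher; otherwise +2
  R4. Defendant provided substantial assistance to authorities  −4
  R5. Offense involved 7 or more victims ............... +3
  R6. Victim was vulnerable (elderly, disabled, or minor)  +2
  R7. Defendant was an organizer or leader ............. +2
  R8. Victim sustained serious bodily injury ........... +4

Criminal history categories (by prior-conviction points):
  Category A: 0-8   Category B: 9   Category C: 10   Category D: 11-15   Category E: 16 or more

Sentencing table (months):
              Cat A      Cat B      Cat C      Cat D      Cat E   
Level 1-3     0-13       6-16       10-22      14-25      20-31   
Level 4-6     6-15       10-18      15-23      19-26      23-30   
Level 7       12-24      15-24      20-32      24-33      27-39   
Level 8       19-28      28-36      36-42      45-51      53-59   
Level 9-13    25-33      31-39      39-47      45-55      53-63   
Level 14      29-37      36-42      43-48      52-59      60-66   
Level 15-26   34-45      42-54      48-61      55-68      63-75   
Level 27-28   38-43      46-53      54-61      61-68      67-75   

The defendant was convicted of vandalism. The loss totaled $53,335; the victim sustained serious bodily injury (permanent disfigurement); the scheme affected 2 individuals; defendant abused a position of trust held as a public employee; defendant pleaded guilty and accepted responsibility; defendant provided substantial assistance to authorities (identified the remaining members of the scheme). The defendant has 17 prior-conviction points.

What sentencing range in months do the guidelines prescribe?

53-63 months

Base offense level for vandalism: 8.
R1 applies: 8 − 2 = 6.
R2 applies (level before this adjustment is 6 < 14, so +1): 6 + 1 = 7.
R3 applies (level before this adjustment is 7 < 13, so +2): 7 + 2 = 9.
R4 applies: 9 − 4 = 5.
R5 does not apply.
R6 does not apply.
R8 applies: 5 + 4 = 9.
Final offense level: 9.
Criminal history: 17 prior points → Category E (16+).
Level 9 falls in the 9-13 band.
Grid: Level 9-13 × Category E = 53-63 months.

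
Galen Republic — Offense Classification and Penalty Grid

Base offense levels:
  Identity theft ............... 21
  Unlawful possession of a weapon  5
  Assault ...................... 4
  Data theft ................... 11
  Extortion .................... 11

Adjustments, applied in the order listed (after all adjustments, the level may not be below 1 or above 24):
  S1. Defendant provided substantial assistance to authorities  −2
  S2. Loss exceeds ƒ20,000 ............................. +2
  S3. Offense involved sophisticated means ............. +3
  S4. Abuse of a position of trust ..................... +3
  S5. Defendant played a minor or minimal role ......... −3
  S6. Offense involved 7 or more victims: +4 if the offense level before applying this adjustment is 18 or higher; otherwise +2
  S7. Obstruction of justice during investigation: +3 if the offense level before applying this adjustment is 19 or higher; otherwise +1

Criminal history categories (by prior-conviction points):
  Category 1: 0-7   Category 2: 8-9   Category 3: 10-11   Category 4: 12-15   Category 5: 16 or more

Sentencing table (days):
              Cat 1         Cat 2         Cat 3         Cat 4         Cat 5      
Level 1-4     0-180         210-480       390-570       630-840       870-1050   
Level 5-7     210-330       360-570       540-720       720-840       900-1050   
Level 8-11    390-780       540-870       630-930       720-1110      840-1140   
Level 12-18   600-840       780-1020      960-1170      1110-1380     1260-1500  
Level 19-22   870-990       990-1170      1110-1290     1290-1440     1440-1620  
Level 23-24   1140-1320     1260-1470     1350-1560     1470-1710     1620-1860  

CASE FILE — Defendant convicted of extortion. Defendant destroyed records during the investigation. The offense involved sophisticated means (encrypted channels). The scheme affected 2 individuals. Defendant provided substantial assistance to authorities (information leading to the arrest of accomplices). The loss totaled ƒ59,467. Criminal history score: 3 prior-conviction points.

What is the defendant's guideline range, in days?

600-840 days

Base offense level for extortion: 11.
S1 applies: 11 − 2 = 9.
S2 applies: 9 + 2 = 11.
S3 applies: 11 + 3 = 14.
S7 applies (level before this adjustment is 14 < 19, so +1): 14 + 1 = 15.
Final offense level: 15.
Criminal history: 3 prior points → Category 1 (0-7).
Level 15 falls in the 12-18 band.
Grid: Level 12-18 × Category 1 = 600-840 days.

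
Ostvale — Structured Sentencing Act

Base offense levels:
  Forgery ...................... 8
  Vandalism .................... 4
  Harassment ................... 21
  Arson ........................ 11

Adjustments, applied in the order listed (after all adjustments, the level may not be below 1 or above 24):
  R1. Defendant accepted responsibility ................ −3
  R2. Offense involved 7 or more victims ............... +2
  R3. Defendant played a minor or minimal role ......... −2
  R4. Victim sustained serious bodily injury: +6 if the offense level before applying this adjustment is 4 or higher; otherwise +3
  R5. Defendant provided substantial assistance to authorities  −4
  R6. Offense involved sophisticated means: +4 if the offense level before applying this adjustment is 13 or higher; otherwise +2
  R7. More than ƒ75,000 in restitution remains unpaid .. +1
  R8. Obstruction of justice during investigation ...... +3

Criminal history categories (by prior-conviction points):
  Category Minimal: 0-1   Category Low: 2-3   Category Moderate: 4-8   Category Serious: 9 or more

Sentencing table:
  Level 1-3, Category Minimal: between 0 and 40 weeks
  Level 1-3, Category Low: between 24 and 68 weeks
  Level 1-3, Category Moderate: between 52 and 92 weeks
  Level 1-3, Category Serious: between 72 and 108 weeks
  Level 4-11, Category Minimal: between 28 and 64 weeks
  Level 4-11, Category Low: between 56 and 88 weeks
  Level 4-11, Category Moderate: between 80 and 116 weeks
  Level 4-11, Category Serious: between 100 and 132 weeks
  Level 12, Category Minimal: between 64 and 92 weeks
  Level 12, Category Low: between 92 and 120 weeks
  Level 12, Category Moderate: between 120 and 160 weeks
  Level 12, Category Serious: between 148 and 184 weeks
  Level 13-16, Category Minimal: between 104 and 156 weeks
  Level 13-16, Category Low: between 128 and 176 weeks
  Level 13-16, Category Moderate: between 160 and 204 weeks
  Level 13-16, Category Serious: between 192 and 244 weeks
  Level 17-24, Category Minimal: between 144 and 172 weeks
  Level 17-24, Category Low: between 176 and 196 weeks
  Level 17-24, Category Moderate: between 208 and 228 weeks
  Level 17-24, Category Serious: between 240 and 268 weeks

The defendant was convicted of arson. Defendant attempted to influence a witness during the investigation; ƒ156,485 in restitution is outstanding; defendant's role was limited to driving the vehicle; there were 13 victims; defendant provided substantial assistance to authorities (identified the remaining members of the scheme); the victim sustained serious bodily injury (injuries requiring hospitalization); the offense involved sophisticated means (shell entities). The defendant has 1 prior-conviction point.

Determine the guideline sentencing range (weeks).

Base offense level for arson: 11.
R2 applies: 11 + 2 = 13.
R3 applies: 13 − 2 = 11.
R4 applies (level before this adjustment is 11 ≥ 4, so +6): 11 + 6 = 17.
R5 applies: 17 − 4 = 13.
R6 applies (level before this adjustment is 13 ≥ 13, so +4): 13 + 4 = 17.
R7 applies: 17 + 1 = 18.
R8 applies: 18 + 3 = 21.
Final offense level: 21.
Criminal history: 1 prior point → Category Minimal (0-1).
Level 21 falls in the 17-24 band.
Grid: Level 17-24 × Category Minimal = 144-172 weeks.

144-172 weeks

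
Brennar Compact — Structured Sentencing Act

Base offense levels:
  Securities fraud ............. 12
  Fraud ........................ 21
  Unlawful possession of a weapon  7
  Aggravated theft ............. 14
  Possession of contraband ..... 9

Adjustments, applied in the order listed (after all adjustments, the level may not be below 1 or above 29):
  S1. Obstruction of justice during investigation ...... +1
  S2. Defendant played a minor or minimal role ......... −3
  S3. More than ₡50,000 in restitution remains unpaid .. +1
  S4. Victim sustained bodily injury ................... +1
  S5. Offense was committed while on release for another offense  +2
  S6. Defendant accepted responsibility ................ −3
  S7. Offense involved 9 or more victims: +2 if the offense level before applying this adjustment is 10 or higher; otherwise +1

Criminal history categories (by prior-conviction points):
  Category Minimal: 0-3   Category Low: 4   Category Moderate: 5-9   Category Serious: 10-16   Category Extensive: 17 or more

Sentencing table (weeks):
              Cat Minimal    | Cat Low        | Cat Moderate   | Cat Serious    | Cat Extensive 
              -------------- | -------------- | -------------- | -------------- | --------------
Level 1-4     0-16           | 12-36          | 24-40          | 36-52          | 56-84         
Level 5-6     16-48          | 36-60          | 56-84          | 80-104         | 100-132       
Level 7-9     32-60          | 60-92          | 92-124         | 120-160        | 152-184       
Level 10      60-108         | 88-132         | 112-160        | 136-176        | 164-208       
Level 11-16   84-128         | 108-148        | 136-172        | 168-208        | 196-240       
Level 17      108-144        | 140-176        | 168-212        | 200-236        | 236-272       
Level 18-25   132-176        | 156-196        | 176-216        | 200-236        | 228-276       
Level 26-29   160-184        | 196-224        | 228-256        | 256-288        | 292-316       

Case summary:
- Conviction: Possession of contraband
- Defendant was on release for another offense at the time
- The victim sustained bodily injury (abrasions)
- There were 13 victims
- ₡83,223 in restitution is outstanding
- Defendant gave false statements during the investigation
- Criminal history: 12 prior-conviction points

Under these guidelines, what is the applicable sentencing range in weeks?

Base offense level for possession of contraband: 9.
S1 applies: 9 + 1 = 10.
S3 applies: 10 + 1 = 11.
S4 applies: 11 + 1 = 12.
S5 applies: 12 + 2 = 14.
S7 applies (level before this adjustment is 14 ≥ 10, so +2): 14 + 2 = 16.
Final offense level: 16.
Criminal history: 12 prior points → Category Serious (10-16).
Level 16 falls in the 11-16 band.
Grid: Level 11-16 × Category Serious = 168-208 weeks.

168-208 weeks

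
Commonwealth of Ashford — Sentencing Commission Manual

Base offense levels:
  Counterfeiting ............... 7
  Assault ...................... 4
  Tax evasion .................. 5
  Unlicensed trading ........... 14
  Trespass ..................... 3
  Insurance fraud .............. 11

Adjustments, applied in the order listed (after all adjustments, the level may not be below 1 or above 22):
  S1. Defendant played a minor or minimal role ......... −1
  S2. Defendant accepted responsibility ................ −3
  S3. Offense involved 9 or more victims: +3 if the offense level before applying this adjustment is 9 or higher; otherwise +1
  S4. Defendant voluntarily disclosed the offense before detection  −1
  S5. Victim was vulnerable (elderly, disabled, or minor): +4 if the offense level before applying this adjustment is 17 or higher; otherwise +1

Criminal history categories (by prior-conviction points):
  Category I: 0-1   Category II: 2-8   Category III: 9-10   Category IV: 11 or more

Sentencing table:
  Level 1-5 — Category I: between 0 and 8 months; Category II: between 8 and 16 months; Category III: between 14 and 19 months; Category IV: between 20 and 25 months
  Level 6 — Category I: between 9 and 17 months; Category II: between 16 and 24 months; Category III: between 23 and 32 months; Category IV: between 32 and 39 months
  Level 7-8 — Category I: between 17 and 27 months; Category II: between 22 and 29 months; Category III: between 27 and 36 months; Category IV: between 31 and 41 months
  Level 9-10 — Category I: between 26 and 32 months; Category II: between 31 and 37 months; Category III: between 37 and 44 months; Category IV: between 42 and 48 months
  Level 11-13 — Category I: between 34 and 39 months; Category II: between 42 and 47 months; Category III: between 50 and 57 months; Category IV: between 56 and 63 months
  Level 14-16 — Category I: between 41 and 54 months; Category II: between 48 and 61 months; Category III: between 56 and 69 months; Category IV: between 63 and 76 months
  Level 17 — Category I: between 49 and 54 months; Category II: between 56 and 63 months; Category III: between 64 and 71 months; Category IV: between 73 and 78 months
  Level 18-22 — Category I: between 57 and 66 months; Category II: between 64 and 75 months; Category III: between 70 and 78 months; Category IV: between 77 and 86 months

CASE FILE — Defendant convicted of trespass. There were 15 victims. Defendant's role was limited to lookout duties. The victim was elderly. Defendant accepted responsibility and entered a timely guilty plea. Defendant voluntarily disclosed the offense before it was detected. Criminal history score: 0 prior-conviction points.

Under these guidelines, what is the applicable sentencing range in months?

0-8 months

Base offense level for trespass: 3.
S1 applies: 3 − 1 = 2.
S2 applies: 2 − 3 = -1.
S3 applies (level before this adjustment is -1 < 9, so +1): -1 + 1 = 0.
S4 applies: 0 − 1 = -1.
S5 applies (level before this adjustment is -1 < 17, so +1): -1 + 1 = 0.
Level 0 is below the minimum of 1; floored at 1.
Final offense level: 1.
Criminal history: 0 prior points → Category I (0-1).
Level 1 falls in the 1-5 band.
Grid: Level 1-5 × Category I = 0-8 months.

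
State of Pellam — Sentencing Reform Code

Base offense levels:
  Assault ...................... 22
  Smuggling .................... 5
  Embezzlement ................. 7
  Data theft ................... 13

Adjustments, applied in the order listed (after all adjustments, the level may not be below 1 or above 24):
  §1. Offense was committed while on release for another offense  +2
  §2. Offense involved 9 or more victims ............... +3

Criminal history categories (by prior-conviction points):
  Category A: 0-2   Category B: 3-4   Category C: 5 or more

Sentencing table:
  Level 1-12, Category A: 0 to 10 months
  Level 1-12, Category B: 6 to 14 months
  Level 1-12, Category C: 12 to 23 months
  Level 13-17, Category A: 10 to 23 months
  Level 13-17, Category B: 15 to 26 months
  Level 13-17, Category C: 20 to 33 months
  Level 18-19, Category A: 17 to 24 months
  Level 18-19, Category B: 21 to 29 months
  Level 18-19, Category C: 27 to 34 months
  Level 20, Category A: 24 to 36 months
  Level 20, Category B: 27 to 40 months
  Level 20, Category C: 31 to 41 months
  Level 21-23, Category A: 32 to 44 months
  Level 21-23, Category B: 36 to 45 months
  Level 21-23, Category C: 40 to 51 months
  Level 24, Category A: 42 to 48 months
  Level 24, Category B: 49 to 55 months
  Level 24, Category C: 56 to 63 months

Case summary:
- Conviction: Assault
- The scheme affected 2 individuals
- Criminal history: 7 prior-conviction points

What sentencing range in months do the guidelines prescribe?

40-51 months

Base offense level for assault: 22.
Final offense level: 22.
Criminal history: 7 prior points → Category C (5+).
Level 22 falls in the 21-23 band.
Grid: Level 21-23 × Category C = 40-51 months.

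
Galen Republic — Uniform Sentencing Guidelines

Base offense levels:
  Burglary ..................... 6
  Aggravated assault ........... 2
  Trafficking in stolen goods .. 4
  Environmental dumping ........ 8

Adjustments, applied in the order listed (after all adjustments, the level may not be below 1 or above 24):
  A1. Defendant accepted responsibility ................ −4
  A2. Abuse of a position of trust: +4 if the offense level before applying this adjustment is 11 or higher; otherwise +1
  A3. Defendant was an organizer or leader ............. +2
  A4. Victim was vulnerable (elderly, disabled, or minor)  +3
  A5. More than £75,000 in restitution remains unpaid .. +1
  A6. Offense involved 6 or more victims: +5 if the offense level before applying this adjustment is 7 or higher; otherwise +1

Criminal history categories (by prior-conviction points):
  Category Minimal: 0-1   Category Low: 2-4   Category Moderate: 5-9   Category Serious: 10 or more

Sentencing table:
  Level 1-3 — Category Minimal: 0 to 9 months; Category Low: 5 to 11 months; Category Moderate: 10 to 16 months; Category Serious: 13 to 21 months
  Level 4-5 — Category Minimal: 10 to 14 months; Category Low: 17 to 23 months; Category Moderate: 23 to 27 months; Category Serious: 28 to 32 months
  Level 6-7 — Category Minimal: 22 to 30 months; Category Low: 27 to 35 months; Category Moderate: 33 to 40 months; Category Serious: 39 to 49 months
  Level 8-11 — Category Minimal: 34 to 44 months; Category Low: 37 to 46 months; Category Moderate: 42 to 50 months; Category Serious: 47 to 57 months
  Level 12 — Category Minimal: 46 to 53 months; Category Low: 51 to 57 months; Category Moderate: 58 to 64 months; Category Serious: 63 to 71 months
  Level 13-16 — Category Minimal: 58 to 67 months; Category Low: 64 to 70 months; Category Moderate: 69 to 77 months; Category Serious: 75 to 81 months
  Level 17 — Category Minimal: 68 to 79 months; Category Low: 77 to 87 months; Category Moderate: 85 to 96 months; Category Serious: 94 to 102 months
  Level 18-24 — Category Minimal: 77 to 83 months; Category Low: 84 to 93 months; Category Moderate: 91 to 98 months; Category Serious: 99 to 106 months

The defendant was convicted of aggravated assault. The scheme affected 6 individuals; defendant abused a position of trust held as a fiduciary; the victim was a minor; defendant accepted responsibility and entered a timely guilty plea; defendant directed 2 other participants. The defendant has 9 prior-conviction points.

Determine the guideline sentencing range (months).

Base offense level for aggravated assault: 2.
A1 applies: 2 − 4 = -2.
A2 applies (level before this adjustment is -2 < 11, so +1): -2 + 1 = -1.
A3 applies: -1 + 2 = 1.
A4 applies: 1 + 3 = 4.
A5 does not apply.
A6 applies (level before this adjustment is 4 < 7, so +1): 4 + 1 = 5.
Final offense level: 5.
Criminal history: 9 prior points → Category Moderate (5-9).
Level 5 falls in the 4-5 band.
Grid: Level 4-5 × Category Moderate = 23-27 months.

23-27 months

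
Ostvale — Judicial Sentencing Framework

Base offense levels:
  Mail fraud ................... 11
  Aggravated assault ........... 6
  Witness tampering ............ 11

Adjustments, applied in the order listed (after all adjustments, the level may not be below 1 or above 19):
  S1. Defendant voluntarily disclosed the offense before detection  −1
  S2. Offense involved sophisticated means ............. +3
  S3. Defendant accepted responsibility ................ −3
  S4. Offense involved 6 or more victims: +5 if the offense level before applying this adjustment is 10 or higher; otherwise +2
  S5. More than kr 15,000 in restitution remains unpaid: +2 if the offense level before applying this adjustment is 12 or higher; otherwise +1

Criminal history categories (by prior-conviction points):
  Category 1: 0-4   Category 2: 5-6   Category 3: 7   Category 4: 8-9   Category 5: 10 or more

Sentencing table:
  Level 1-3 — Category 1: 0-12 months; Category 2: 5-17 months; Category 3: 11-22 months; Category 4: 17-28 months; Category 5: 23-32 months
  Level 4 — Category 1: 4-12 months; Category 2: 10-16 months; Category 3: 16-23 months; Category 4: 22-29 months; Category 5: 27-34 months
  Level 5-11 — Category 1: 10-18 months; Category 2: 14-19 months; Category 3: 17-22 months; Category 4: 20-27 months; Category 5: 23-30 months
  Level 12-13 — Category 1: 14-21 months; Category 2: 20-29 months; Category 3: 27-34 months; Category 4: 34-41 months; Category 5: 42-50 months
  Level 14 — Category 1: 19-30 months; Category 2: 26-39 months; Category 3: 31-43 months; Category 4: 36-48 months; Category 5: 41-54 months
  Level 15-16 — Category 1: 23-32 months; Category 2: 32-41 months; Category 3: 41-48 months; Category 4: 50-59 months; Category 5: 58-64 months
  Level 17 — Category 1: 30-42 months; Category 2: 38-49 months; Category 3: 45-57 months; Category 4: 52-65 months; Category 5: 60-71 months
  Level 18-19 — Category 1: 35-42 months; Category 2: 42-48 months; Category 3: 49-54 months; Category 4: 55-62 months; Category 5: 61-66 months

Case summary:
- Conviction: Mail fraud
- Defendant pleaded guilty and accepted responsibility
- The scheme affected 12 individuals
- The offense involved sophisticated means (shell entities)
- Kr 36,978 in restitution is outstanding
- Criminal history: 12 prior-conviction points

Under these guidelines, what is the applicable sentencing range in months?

61-66 months

Base offense level for mail fraud: 11.
S2 applies: 11 + 3 = 14.
S3 applies: 14 − 3 = 11.
S4 applies (level before this adjustment is 11 ≥ 10, so +5): 11 + 5 = 16.
S5 applies (level before this adjustment is 16 ≥ 12, so +2): 16 + 2 = 18.
Final offense level: 18.
Criminal history: 12 prior points → Category 5 (10+).
Level 18 falls in the 18-19 band.
Grid: Level 18-19 × Category 5 = 61-66 months.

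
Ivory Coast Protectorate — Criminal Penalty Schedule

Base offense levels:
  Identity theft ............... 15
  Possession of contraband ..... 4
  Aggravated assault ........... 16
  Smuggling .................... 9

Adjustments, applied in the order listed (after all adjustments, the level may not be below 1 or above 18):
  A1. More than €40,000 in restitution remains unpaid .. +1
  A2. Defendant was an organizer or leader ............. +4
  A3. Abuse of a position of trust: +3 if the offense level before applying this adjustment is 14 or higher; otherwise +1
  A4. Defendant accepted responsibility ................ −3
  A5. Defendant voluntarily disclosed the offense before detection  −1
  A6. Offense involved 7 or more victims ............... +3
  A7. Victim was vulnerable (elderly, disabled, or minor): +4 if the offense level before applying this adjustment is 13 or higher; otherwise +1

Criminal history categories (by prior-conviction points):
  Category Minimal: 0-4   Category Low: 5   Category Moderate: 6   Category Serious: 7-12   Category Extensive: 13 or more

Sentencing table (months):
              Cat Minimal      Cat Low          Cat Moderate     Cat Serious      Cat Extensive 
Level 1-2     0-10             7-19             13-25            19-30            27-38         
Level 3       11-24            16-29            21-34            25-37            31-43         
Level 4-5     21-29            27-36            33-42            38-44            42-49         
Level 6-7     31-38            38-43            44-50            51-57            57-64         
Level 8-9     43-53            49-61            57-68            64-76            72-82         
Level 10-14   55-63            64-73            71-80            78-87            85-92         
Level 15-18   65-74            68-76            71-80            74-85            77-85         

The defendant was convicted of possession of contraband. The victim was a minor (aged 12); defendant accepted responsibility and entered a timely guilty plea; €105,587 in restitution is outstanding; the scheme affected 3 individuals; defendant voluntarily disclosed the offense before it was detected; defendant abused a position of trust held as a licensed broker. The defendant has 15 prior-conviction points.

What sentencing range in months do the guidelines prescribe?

Base offense level for possession of contraband: 4.
A1 applies: 4 + 1 = 5.
A3 applies (level before this adjustment is 5 < 14, so +1): 5 + 1 = 6.
A4 applies: 6 − 3 = 3.
A5 applies: 3 − 1 = 2.
A7 applies (level before this adjustment is 2 < 13, so +1): 2 + 1 = 3.
Final offense level: 3.
Criminal history: 15 prior points → Category Extensive (13+).
Level 3 falls in the 3 band.
Grid: Level 3 × Category Extensive = 31-43 months.

31-43 months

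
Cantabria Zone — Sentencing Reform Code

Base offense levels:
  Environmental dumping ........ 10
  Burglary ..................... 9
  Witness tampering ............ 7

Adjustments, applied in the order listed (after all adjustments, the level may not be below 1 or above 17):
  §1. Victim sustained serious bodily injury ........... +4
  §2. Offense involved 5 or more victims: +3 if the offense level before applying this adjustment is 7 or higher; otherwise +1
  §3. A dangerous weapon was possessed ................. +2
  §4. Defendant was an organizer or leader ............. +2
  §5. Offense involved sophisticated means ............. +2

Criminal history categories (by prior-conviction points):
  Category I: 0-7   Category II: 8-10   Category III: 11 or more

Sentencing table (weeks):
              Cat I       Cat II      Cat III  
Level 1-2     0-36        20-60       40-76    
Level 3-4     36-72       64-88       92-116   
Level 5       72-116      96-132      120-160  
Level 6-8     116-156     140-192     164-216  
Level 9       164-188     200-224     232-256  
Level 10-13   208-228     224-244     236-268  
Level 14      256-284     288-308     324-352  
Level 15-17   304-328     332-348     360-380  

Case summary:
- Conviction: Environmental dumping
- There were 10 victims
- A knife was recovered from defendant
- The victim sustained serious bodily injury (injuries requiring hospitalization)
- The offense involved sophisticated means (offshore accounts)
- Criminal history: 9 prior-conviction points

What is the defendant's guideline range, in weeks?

332-348 weeks

Base offense level for environmental dumping: 10.
§1 applies: 10 + 4 = 14.
§2 applies (level before this adjustment is 14 ≥ 7, so +3): 14 + 3 = 17.
§3 applies: 17 + 2 = 19.
§4 does not apply.
§5 applies: 19 + 2 = 21.
Level 21 exceeds the maximum of 17; capped at 17.
Final offense level: 17.
Criminal history: 9 prior points → Category II (8-10).
Level 17 falls in the 15-17 band.
Grid: Level 15-17 × Category II = 332-348 weeks.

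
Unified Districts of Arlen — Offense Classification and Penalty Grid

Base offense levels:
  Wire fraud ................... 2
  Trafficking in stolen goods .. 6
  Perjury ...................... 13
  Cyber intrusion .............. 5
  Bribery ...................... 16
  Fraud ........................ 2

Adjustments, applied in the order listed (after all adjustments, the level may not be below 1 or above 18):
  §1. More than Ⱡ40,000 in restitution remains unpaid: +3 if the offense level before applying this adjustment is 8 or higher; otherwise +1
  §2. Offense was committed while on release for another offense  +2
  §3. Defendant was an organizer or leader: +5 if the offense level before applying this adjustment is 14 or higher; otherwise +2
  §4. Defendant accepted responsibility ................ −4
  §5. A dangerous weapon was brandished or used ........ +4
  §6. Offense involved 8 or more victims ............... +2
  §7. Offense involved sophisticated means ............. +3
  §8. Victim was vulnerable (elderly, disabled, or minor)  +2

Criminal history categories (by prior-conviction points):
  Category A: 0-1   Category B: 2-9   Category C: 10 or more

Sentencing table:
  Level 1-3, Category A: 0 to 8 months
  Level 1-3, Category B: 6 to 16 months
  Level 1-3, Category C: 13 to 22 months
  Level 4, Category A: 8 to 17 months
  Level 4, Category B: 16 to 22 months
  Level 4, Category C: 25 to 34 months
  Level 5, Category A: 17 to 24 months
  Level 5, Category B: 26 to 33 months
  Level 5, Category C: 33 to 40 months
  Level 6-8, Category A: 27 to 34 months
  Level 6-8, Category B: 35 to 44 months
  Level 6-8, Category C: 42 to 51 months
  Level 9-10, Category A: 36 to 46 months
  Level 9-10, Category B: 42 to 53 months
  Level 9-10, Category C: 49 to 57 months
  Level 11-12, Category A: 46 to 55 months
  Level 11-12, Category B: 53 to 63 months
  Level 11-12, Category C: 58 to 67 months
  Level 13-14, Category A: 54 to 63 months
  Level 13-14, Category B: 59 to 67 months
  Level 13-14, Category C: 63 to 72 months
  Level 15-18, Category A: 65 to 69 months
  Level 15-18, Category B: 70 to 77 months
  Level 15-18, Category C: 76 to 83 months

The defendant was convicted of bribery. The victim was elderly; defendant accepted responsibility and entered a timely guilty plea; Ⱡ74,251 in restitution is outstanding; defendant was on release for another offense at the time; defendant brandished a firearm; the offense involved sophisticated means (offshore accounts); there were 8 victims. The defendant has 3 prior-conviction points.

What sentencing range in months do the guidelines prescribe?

70-77 months

Base offense level for bribery: 16.
§1 applies (level before this adjustment is 16 ≥ 8, so +3): 16 + 3 = 19.
§2 applies: 19 + 2 = 21.
§3 does not apply.
§4 applies: 21 − 4 = 17.
§5 applies: 17 + 4 = 21.
§6 applies: 21 + 2 = 23.
§7 applies: 23 + 3 = 26.
§8 applies: 26 + 2 = 28.
Level 28 exceeds the maximum of 18; capped at 18.
Final offense level: 18.
Criminal history: 3 prior points → Category B (2-9).
Level 18 falls in the 15-18 band.
Grid: Level 15-18 × Category B = 70-77 months.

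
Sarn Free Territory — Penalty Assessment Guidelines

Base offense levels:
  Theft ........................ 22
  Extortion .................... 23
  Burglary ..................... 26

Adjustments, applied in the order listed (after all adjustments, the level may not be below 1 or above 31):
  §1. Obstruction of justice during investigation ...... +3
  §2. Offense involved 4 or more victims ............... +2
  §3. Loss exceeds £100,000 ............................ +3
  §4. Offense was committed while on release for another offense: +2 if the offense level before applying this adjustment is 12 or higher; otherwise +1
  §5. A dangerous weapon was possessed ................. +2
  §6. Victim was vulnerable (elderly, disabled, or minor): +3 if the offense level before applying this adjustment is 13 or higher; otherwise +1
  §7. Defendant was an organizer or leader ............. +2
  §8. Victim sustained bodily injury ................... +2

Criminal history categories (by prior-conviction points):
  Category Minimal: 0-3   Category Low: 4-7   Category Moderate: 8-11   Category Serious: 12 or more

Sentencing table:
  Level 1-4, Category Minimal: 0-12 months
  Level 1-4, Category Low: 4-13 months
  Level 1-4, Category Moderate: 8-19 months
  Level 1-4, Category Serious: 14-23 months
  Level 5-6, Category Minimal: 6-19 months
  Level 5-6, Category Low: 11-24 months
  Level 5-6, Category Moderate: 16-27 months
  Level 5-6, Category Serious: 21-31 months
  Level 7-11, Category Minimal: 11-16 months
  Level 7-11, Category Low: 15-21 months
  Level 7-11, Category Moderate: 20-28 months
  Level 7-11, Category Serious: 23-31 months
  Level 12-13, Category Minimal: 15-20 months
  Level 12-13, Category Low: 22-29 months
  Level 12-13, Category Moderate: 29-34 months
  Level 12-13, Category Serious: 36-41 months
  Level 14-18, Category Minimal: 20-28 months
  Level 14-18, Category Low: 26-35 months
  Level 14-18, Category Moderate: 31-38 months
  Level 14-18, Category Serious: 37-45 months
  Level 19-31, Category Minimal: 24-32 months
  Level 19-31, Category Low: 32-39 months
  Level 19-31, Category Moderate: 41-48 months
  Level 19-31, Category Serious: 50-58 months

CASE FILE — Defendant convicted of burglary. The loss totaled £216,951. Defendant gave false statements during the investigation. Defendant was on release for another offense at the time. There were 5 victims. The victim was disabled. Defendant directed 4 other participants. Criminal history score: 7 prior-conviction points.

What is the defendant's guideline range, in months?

32-39 months

Base offense level for burglary: 26.
§1 applies: 26 + 3 = 29.
§2 applies: 29 + 2 = 31.
§3 applies: 31 + 3 = 34.
§4 applies (level before this adjustment is 34 ≥ 12, so +2): 34 + 2 = 36.
§6 applies (level before this adjustment is 36 ≥ 13, so +3): 36 + 3 = 39.
§7 applies: 39 + 2 = 41.
Level 41 exceeds the maximum of 31; capped at 31.
Final offense level: 31.
Criminal history: 7 prior points → Category Low (4-7).
Level 31 falls in the 19-31 band.
Grid: Level 19-31 × Category Low = 32-39 months.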